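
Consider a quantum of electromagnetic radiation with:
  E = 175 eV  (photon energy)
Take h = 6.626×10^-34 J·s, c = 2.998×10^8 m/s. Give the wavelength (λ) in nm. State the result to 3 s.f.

7.08 nm

Rearranging E = h·c/λ for λ: λ = hc/E.
E = 175 eV = 2.804×10^-17 J; h = 6.626×10^-34 J·s; c = 2.998×10^8 m/s.
λ = 7.085×10^-9 m
7.085×10^-9 m × (1 nm / 1.000×10^-9 m) = 7.085 nm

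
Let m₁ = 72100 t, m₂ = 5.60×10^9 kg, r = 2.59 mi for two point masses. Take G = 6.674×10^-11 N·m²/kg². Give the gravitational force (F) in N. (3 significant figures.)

F is given directly by: F = Gm₁m₂/r².
m₁ = 72100 t = 7.210×10^7 kg; m₂ = 5.60×10^9 kg; r = 2.59 mi = 4168 m; G = 6.674×10^-11 N·m²/kg².
F = 1.551 N  (the unit combination reduces to kg·m/s² = N)

1.55 N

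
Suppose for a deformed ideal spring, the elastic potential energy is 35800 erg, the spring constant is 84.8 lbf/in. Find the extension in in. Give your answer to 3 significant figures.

0.0273 in

Rearranging: x = √(2U/k).
U = 35800 erg = 0.003580 J; k = 84.8 lbf/in = 14851 N/m.
x = 6.944×10^-4 m
6.944×10^-4 m × (1 in / 0.02540 m) = 0.02734 in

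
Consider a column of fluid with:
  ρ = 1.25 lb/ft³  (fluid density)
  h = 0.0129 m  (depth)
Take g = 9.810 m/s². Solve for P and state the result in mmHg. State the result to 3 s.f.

0.0190 mmHg

Directly: P = ρgh.
ρ = 1.25 lb/ft³ = 20.02 kg/m³; h = 0.0129 m; g = 9.810 m/s².
P = 2.534 Pa
2.534 Pa × (1 mmHg / 133.3 Pa) = 0.01901 mmHg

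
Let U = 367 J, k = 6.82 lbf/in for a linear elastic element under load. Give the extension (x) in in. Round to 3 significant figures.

30.9 in

Rearranging U = ½k·x² for x: x = √(2U/k).
U = 367 J; k = 6.82 lbf/in = 1194 N/m.
x = 0.7839 m
0.7839 m × (1 in / 0.02540 m) = 30.86 in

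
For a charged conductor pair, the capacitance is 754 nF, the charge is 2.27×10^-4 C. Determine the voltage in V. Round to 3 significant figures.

301 V

Solving C = Q/V for V: V = Q/C.
C = 754 nF = 7.540×10^-7 F; Q = 2.27×10^-4 C.
V = 301.1 V  (the unit combination reduces to kg·m²/(A·s³) = V)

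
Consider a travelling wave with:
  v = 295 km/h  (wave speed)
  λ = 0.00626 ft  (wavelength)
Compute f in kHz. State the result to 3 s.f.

Rearranging v = f·λ for f: f = v/λ.
v = 295 km/h = 81.94 m/s; λ = 0.00626 ft = 0.001908 m.
f = 42947 Hz
42947 Hz × (1 kHz / 1000 Hz) = 42.95 kHz

42.9 kHz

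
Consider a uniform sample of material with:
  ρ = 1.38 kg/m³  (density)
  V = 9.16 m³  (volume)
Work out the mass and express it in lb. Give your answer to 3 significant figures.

27.9 lb

Solving ρ = m/V for m: m = ρV.
ρ = 1.38 kg/m³; V = 9.16 m³.
m = 12.64 kg
12.64 kg × (1 lb / 0.4536 kg) = 27.87 lb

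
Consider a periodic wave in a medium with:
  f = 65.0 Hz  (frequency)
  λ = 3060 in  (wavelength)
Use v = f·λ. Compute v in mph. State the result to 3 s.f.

11300 mph

Directly: v = fλ.
f = 65.0 Hz; λ = 3060 in = 77.72 m.
v = 5052 m/s
5052 m/s × (1 mph / 0.4470 m/s) = 11301 mph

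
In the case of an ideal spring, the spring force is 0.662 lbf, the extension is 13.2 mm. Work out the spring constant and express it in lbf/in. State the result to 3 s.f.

1.27 lbf/in

From Hooke's law: k = F/x.
F = 0.662 lbf = 2.945 N; x = 13.2 mm = 0.01320 m.
k = 223.1 N/m
223.1 N/m × (1 lbf/in / 175.1 N/m) = 1.274 lbf/in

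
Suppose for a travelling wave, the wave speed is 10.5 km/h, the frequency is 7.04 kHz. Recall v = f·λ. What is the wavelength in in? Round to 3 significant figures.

Rearranging: λ = v/f.
v = 10.5 km/h = 2.917 m/s; f = 7.04 kHz = 7040 Hz.
λ = 4.143×10^-4 m
4.143×10^-4 m × (1 in / 0.02540 m) = 0.01631 in

0.0163 in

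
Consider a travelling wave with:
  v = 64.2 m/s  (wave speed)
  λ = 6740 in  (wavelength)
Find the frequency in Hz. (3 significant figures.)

0.375 Hz

Solving v = f·λ for f: f = v/λ.
v = 64.2 m/s; λ = 6740 in = 171.2 m.
f = 0.3750 Hz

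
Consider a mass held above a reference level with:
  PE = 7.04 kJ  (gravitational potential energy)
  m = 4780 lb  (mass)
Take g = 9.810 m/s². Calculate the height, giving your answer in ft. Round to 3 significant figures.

1.09 ft

Rearranging: h = PE/(m·g).
PE = 7.04 kJ = 7040 J; m = 4780 lb = 2168 kg; g = 9.810 m/s².
h = 0.3310 m
0.3310 m × (1 ft / 0.3048 m) = 1.086 ft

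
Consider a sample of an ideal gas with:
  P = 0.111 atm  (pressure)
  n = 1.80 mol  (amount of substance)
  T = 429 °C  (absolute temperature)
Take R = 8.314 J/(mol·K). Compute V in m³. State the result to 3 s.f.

0.934 m³

From the ideal-gas law: V = nRT/P.
P = 0.111 atm = 11247 Pa; n = 1.80 mol; T = 429 °C = 702.1 K; R = 8.314 J/(mol·K).
V = 0.9343 m³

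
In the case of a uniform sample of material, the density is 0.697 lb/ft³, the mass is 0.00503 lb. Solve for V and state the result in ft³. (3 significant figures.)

0.00722 ft³

Rearranging: V = m/ρ.
ρ = 0.697 lb/ft³ = 11.16 kg/m³; m = 0.00503 lb = 0.002282 kg.
V = 2.044×10^-4 m³
2.044×10^-4 m³ × (1 ft³ / 0.02832 m³) = 0.007217 ft³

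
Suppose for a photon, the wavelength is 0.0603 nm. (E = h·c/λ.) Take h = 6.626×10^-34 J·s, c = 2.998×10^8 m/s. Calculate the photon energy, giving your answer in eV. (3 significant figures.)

E is given directly by: E = hc/λ.
λ = 0.0603 nm = 6.030×10^-11 m; h = 6.626×10^-34 J·s; c = 2.998×10^8 m/s.
E = 3.294×10^-15 J
3.294×10^-15 J × (1 eV / 1.602×10^-19 J) = 20562 eV

20600 eV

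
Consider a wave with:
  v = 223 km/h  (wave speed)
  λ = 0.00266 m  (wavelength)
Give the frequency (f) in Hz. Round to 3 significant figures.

23300 Hz

Rearranging: f = v/λ.
v = 223 km/h = 61.94 m/s; λ = 0.00266 m.
f = 23287 Hz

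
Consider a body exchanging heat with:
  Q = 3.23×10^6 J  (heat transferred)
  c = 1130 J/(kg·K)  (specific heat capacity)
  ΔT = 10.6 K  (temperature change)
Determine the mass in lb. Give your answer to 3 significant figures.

Solving Q = m·c·ΔT for m: m = Q/(c·ΔT).
Q = 3.23×10^6 J; c = 1130 J/(kg·K); ΔT = 10.6 K.
m = 269.7 kg
269.7 kg × (1 lb / 0.4536 kg) = 594.5 lb

595 lb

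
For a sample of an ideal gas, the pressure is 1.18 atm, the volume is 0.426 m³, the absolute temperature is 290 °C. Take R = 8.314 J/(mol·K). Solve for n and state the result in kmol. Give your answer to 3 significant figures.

Solving PV = nRT for n: n = PV/(RT).
P = 1.18 atm = 1.196×10^5 Pa; V = 0.426 m³; T = 290 °C = 563.1 K; R = 8.314 J/(mol·K).
n = 10.88 mol
10.88 mol × (1 kmol / 1000 mol) = 0.01088 kmol

0.0109 kmol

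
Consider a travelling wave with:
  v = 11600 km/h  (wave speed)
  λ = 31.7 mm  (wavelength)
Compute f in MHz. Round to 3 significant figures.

Rearranging v = f·λ for f: f = v/λ.
v = 11600 km/h = 3222 m/s; λ = 31.7 mm = 0.03170 m.
f = 1.016×10^5 Hz
1.016×10^5 Hz × (1 MHz / 1.000×10^6 Hz) = 0.1016 MHz

0.102 MHz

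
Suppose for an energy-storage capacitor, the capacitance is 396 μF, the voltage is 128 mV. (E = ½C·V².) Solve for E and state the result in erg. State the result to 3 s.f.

32.4 erg

E is given directly by: E = ½CV².
C = 396 μF = 3.960×10^-4 F; V = 128 mV = 0.1280 V.
E = 3.244×10^-6 J
3.244×10^-6 J × (1 erg / 1.000×10^-7 J) = 32.44 erg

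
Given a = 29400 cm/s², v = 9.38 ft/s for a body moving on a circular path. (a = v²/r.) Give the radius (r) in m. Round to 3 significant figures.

0.0278 m

Rearranging: r = v²/a.
a = 29400 cm/s² = 294.0 m/s²; v = 9.38 ft/s = 2.859 m/s.
r = 0.02780 m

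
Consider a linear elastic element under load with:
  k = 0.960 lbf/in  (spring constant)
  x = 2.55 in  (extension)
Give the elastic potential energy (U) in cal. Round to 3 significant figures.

U is given directly by: U = ½kx².
k = 0.960 lbf/in = 168.1 N/m; x = 2.55 in = 0.06477 m.
U = 0.3526 J
0.3526 J × (1 cal / 4.184 J) = 0.08428 cal

0.0843 cal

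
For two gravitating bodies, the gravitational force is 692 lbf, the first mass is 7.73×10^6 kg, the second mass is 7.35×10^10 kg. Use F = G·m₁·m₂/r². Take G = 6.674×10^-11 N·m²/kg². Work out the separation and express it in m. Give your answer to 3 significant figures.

From Newton's law of gravitation: r = √(G·m₁m₂/F).
F = 692 lbf = 3078 N; m₁ = 7.73×10^6 kg; m₂ = 7.35×10^10 kg; G = 6.674×10^-11 N·m²/kg².
r = 111.0 m

111 m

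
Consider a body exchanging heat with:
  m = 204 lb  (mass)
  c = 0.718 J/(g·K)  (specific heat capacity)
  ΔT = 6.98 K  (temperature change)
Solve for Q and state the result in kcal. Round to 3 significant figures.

Directly: Q = mcΔT.
m = 204 lb = 92.53 kg; c = 0.718 J/(g·K) = 718.0 J/(kg·K); ΔT = 6.98 K.
Q = 4.637×10^5 J
4.637×10^5 J × (1 kcal / 4184 J) = 110.8 kcal

111 kcal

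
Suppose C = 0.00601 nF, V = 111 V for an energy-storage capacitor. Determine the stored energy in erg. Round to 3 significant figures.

0.370 erg

Directly: E = ½CV².
C = 0.00601 nF = 6.010×10^-12 F; V = 111 V.
E = 3.702×10^-8 J
3.702×10^-8 J × (1 erg / 1.000×10^-7 J) = 0.3702 erg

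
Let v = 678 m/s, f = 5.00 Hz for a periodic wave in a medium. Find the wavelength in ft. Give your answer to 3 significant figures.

Rearranging: λ = v/f.
v = 678 m/s; f = 5.00 Hz.
λ = 135.6 m
135.6 m × (1 ft / 0.3048 m) = 444.9 ft

445 ft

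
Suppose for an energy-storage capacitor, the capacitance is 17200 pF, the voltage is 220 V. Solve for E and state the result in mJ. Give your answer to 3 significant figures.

Directly: E = ½CV².
C = 17200 pF = 1.720×10^-8 F; V = 220 V.
E = 4.162×10^-4 J
4.162×10^-4 J × (1 mJ / 0.001000 J) = 0.4162 mJ

0.416 mJ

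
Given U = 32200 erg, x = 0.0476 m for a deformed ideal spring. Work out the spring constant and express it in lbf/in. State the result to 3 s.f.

Rearranging U = ½k·x² for k: k = 2U/x².
U = 32200 erg = 0.003220 J; x = 0.0476 m.
k = 2.842 N/m
2.842 N/m × (1 lbf/in / 175.1 N/m) = 0.01623 lbf/in

0.0162 lbf/in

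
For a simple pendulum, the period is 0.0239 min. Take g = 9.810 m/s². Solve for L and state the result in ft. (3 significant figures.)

Rearranging: L = g·(T/2π)².
T = 0.0239 min = 1.434 s; g = 9.810 m/s².
L = 0.5110 m
0.5110 m × (1 ft / 0.3048 m) = 1.676 ft

1.68 ft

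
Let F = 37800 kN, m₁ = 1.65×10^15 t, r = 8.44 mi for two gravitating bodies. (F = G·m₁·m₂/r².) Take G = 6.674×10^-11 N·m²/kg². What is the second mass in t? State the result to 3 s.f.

63300 t

Rearranging F = G·m₁·m₂/r² for m₂: m₂ = F·r²/(G·m₁).
F = 37800 kN = 3.780×10^7 N; m₁ = 1.65×10^15 t = 1.650×10^18 kg; r = 8.44 mi = 13583 m; G = 6.674×10^-11 N·m²/kg².
m₂ = 6.333×10^7 kg
6.333×10^7 kg × (1 t / 1000 kg) = 63329 t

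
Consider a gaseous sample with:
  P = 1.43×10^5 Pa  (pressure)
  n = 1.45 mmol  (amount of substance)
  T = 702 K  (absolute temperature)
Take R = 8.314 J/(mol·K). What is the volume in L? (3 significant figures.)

From the ideal-gas law: V = nRT/P.
P = 1.43×10^5 Pa; n = 1.45 mmol = 0.001450 mol; T = 702 K; R = 8.314 J/(mol·K).
V = 5.918×10^-5 m³
5.918×10^-5 m³ × (1 L / 0.001000 m³) = 0.05918 L

0.0592 L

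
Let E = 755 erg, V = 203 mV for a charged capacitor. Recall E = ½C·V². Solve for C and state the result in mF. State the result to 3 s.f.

3.66 mF

Rearranging E = ½C·V² for C: C = 2E/V².
E = 755 erg = 7.550×10^-5 J; V = 203 mV = 0.2030 V.
C = 0.003664 F
0.003664 F × (1 mF / 0.001000 F) = 3.664 mF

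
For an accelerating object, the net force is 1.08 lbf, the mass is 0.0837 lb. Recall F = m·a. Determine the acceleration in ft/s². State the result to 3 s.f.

415 ft/s²

Rearranging F = m·a for a: a = F/m.
F = 1.08 lbf = 4.804 N; m = 0.0837 lb = 0.03797 kg.
a = 126.5 m/s²
126.5 m/s² × (1 ft/s² / 0.3048 m/s²) = 415.1 ft/s²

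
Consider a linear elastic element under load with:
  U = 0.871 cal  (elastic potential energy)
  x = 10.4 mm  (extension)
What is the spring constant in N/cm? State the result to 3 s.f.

Rearranging U = ½k·x² for k: k = 2U/x².
U = 0.871 cal = 3.644 J; x = 10.4 mm = 0.01040 m.
k = 67387 N/m
67387 N/m × (1 N/cm / 100.0 N/m) = 673.9 N/cm

674 N/cm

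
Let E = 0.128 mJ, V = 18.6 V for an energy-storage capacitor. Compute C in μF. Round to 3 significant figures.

0.740 μF

Rearranging: C = 2E/V².
E = 0.128 mJ = 1.280×10^-4 J; V = 18.6 V.
C = 7.400×10^-7 F
7.400×10^-7 F × (1 μF / 1.000×10^-6 F) = 0.7400 μF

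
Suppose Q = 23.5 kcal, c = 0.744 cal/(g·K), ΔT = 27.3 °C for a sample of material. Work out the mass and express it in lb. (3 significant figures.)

Solving Q = m·c·ΔT for m: m = Q/(c·ΔT).
Q = 23.5 kcal = 98324 J; c = 0.744 cal/(g·K) = 3113 J/(kg·K); ΔT = 27.3 °C = 27.30 K.
m = 1.157 kg
1.157 kg × (1 lb / 0.4536 kg) = 2.551 lb

2.55 lb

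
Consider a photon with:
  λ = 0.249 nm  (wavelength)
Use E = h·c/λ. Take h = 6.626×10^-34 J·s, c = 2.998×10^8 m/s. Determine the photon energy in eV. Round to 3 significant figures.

4980 eV

E is given directly by: E = hc/λ.
λ = 0.249 nm = 2.490×10^-10 m; h = 6.626×10^-34 J·s; c = 2.998×10^8 m/s.
E = 7.978×10^-16 J
7.978×10^-16 J × (1 eV / 1.602×10^-19 J) = 4979 eV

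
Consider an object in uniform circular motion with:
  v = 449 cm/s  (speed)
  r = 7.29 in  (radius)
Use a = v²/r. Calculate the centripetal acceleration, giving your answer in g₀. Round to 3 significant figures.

Directly: a = v²/r.
v = 449 cm/s = 4.490 m/s; r = 7.29 in = 0.1852 m.
a = 108.9 m/s²
108.9 m/s² × (1 g₀ / 9.807 m/s²) = 11.10 g₀

11.1 g₀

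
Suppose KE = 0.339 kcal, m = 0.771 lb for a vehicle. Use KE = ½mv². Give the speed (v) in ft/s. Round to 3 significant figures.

295 ft/s

Solving KE = ½mv² for v: v = √(2·KE/m).
KE = 0.339 kcal = 1418 J; m = 0.771 lb = 0.3497 kg.
v = 90.06 m/s
90.06 m/s × (1 ft/s / 0.3048 m/s) = 295.5 ft/s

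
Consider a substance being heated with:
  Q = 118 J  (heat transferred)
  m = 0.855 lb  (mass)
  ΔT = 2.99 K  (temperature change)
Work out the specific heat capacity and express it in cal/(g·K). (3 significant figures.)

0.0243 cal/(g·K)

Rearranging Q = m·c·ΔT for c: c = Q/(m·ΔT).
Q = 118 J; m = 0.855 lb = 0.3878 kg; ΔT = 2.99 K.
c = 101.8 J/(kg·K)
101.8 J/(kg·K) × (1 cal/(g·K) / 4184 J/(kg·K)) = 0.02432 cal/(g·K)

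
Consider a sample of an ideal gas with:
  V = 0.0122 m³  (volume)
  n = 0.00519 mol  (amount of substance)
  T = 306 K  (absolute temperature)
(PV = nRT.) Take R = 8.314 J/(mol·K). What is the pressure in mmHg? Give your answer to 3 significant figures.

8.12 mmHg

P is given directly by: P = nRT/V.
V = 0.0122 m³; n = 0.00519 mol; T = 306 K; R = 8.314 J/(mol·K).
P = 1082 Pa
1082 Pa × (1 mmHg / 133.3 Pa) = 8.118 mmHg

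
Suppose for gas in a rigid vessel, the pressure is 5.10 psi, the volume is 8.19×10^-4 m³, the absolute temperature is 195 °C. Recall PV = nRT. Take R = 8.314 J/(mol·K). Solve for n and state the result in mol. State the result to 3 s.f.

Solving PV = nRT for n: n = PV/(RT).
P = 5.10 psi = 35163 Pa; V = 8.19×10^-4 m³; T = 195 °C = 468.1 K; R = 8.314 J/(mol·K).
n = 0.007399 mol

0.00740 mol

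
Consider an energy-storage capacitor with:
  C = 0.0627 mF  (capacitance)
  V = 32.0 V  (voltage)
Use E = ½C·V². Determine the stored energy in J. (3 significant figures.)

E is given directly by: E = ½CV².
C = 0.0627 mF = 6.270×10^-5 F; V = 32.0 V.
E = 0.03210 J  (the unit combination reduces to kg·m²/s² = J)

0.0321 J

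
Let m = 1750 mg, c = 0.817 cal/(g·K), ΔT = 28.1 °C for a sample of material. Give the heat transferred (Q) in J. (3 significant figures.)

Q is given directly by: Q = mcΔT.
m = 1750 mg = 0.001750 kg; c = 0.817 cal/(g·K) = 3418 J/(kg·K); ΔT = 28.1 °C = 28.10 K.
Q = 168.1 J

168 J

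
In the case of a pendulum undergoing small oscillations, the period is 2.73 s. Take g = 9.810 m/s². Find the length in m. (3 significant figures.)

Solving T = 2π√(L/g) for L: L = g·(T/2π)².
T = 2.73 s; g = 9.810 m/s².
L = 1.852 m

1.85 m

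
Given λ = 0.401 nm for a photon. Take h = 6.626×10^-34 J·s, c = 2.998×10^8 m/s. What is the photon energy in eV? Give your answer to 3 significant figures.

3090 eV

E is given directly by: E = hc/λ.
λ = 0.401 nm = 4.010×10^-10 m; h = 6.626×10^-34 J·s; c = 2.998×10^8 m/s.
E = 4.954×10^-16 J
4.954×10^-16 J × (1 eV / 1.602×10^-19 J) = 3092 eV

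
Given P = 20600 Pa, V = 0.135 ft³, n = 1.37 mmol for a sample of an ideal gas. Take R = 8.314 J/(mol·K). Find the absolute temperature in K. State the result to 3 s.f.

6910 K

Solving PV = nRT for T: T = PV/(nR).
P = 20600 Pa; V = 0.135 ft³ = 0.003823 m³; n = 1.37 mmol = 0.001370 mol; R = 8.314 J/(mol·K).
T = 6914 K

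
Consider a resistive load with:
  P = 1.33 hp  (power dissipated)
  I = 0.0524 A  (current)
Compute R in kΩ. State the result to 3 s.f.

361 kΩ

Rearranging: R = P/I².
P = 1.33 hp = 991.8 W; I = 0.0524 A.
R = 3.612×10^5 Ω
3.612×10^5 Ω × (1 kΩ / 1000 Ω) = 361.2 kΩ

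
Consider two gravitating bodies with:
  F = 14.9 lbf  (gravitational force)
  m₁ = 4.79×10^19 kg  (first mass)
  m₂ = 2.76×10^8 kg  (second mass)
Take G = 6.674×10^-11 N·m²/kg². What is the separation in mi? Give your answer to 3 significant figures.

From Newton's law of gravitation: r = √(G·m₁m₂/F).
F = 14.9 lbf = 66.28 N; m₁ = 4.79×10^19 kg; m₂ = 2.76×10^8 kg; G = 6.674×10^-11 N·m²/kg².
r = 1.154×10^8 m
1.154×10^8 m × (1 mi / 1609 m) = 71694 mi

71700 mi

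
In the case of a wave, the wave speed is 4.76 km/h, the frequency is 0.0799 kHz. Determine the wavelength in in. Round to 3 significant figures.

0.652 in

Rearranging v = f·λ for λ: λ = v/f.
v = 4.76 km/h = 1.322 m/s; f = 0.0799 kHz = 79.90 Hz.
λ = 0.01655 m
0.01655 m × (1 in / 0.02540 m) = 0.6515 in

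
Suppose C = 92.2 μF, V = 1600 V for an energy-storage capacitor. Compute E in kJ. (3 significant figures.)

E is given directly by: E = ½CV².
C = 92.2 μF = 9.220×10^-5 F; V = 1600 V.
E = 118.0 J  (the unit combination reduces to kg·m²/s² = J)
118.0 J × (1 kJ / 1000 J) = 0.1180 kJ

0.118 kJ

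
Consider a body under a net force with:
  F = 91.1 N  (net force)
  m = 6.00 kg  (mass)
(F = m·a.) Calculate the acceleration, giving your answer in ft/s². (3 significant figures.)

Solving F = m·a for a: a = F/m.
F = 91.1 N; m = 6.00 kg.
a = 15.18 m/s²
15.18 m/s² × (1 ft/s² / 0.3048 m/s²) = 49.81 ft/s²

49.8 ft/s²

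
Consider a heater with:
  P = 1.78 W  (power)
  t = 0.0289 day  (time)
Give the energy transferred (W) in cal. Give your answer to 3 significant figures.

Solving P = W/t for W: W = P·t.
P = 1.78 W; t = 0.0289 day = 2497 s.
W = 4445 J  (the unit combination reduces to kg·m²/s² = J)
4445 J × (1 cal / 4.184 J) = 1062 cal

1060 cal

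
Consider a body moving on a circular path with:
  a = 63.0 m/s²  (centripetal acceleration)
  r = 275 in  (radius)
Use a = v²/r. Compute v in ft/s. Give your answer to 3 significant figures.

Rearranging a = v²/r for v: v = √(a·r).
a = 63.0 m/s²; r = 275 in = 6.985 m.
v = 20.98 m/s
20.98 m/s × (1 ft/s / 0.3048 m/s) = 68.82 ft/s

68.8 ft/s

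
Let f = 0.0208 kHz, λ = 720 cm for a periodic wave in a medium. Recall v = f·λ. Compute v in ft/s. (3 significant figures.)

Directly: v = fλ.
f = 0.0208 kHz = 20.80 Hz; λ = 720 cm = 7.200 m.
v = 149.8 m/s
149.8 m/s × (1 ft/s / 0.3048 m/s) = 491.3 ft/s

491 ft/s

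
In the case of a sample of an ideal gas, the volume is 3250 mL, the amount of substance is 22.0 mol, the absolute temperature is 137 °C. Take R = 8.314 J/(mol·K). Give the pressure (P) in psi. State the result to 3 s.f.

3350 psi

From the ideal-gas law: P = nRT/V.
V = 3250 mL = 0.003250 m³; n = 22.0 mol; T = 137 °C = 410.1 K; R = 8.314 J/(mol·K).
P = 2.308×10^7 Pa  (the unit combination reduces to kg/(m·s²) = Pa)
2.308×10^7 Pa × (1 psi / 6895 Pa) = 3348 psi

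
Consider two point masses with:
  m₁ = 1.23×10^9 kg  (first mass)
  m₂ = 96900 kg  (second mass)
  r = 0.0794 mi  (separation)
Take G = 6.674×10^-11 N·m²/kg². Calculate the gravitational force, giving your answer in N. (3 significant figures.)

F is given directly by: F = Gm₁m₂/r².
m₁ = 1.23×10^9 kg; m₂ = 96900 kg; r = 0.0794 mi = 127.8 m; G = 6.674×10^-11 N·m²/kg².
F = 0.4872 N

0.487 N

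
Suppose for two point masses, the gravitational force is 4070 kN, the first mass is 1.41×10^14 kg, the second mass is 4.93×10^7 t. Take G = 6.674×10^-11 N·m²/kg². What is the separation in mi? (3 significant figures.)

6.63 mi

Rearranging: r = √(G·m₁m₂/F).
F = 4070 kN = 4.070×10^6 N; m₁ = 1.41×10^14 kg; m₂ = 4.93×10^7 t = 4.930×10^10 kg; G = 6.674×10^-11 N·m²/kg².
r = 10677 m
10677 m × (1 mi / 1609 m) = 6.634 mi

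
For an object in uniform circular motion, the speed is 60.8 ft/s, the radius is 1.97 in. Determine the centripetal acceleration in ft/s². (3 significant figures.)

Directly: a = v²/r.
v = 60.8 ft/s = 18.53 m/s; r = 1.97 in = 0.05004 m.
a = 6863 m/s²
6863 m/s² × (1 ft/s² / 0.3048 m/s²) = 22518 ft/s²

22500 ft/s²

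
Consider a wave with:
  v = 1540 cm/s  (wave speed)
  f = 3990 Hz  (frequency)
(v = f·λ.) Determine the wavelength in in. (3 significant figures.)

0.152 in

Rearranging: λ = v/f.
v = 1540 cm/s = 15.40 m/s; f = 3990 Hz.
λ = 0.003860 m
0.003860 m × (1 in / 0.02540 m) = 0.1520 in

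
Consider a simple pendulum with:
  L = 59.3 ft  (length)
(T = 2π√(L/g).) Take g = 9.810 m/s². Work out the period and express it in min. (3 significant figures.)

0.142 min

Directly: T = 2π√(L/g).
L = 59.3 ft = 18.07 m; g = 9.810 m/s².
T = 8.529 s
8.529 s × (1 min / 60.00 s) = 0.1421 min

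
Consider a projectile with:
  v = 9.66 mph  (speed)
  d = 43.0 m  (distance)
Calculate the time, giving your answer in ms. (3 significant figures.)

9960 ms

Rearranging v = d/t for t: t = d/v.
v = 9.66 mph = 4.318 m/s; d = 43.0 m.
t = 9.957 s
9.957 s × (1 ms / 0.001000 s) = 9957 ms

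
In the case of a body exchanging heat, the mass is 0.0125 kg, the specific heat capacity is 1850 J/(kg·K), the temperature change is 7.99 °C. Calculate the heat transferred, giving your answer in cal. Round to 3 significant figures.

44.2 cal

Directly: Q = mcΔT.
m = 0.0125 kg; c = 1850 J/(kg·K); ΔT = 7.99 °C = 7.990 K.
Q = 184.8 J
184.8 J × (1 cal / 4.184 J) = 44.16 cal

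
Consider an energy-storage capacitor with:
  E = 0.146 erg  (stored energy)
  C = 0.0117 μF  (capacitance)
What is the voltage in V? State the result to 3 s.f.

1.58 V

Solving E = ½C·V² for V: V = √(2E/C).
E = 0.146 erg = 1.460×10^-8 J; C = 0.0117 μF = 1.170×10^-8 F.
V = 1.580 V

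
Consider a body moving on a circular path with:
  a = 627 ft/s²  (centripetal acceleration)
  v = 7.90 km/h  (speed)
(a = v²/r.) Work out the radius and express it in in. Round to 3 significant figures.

0.992 in

Rearranging: r = v²/a.
a = 627 ft/s² = 191.1 m/s²; v = 7.90 km/h = 2.194 m/s.
r = 0.02520 m
0.02520 m × (1 in / 0.02540 m) = 0.9920 in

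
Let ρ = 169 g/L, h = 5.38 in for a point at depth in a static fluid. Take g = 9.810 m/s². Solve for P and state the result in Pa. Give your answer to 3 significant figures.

Directly: P = ρgh.
ρ = 169 g/L = 169.0 kg/m³; h = 5.38 in = 0.1367 m; g = 9.810 m/s².
P = 226.6 Pa

227 Pa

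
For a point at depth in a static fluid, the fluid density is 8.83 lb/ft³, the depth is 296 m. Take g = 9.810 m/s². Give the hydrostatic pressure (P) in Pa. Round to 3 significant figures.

4.11×10^5 Pa

P is given directly by: P = ρgh.
ρ = 8.83 lb/ft³ = 141.4 kg/m³; h = 296 m; g = 9.810 m/s².
P = 4.107×10^5 Pa  (the unit combination reduces to kg/(m·s²) = Pa)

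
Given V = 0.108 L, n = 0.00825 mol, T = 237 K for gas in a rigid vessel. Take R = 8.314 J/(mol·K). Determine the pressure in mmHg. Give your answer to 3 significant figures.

Directly: P = nRT/V.
V = 0.108 L = 1.080×10^-4 m³; n = 0.00825 mol; T = 237 K; R = 8.314 J/(mol·K).
P = 1.505×10^5 Pa
1.505×10^5 Pa × (1 mmHg / 133.3 Pa) = 1129 mmHg

1130 mmHg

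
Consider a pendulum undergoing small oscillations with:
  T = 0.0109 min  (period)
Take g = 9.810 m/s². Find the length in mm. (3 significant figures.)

106 mm

Rearranging: L = g·(T/2π)².
T = 0.0109 min = 0.6540 s; g = 9.810 m/s².
L = 0.1063 m
0.1063 m × (1 mm / 0.001000 m) = 106.3 mm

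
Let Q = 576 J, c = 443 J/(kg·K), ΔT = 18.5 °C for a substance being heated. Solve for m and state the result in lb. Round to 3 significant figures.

0.155 lb

Rearranging Q = m·c·ΔT for m: m = Q/(c·ΔT).
Q = 576 J; c = 443 J/(kg·K); ΔT = 18.5 °C = 18.50 K.
m = 0.07028 kg
0.07028 kg × (1 lb / 0.4536 kg) = 0.1549 lb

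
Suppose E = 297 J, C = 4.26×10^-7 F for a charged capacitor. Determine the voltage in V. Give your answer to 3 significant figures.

37300 V

Rearranging: V = √(2E/C).
E = 297 J; C = 4.26×10^-7 F.
V = 37341 V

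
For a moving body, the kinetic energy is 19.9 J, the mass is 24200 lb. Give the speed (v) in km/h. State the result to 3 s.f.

Rearranging: v = √(2·KE/m).
KE = 19.9 J; m = 24200 lb = 10977 kg.
v = 0.06021 m/s
0.06021 m/s × (1 km/h / 0.2778 m/s) = 0.2168 km/h

0.217 km/h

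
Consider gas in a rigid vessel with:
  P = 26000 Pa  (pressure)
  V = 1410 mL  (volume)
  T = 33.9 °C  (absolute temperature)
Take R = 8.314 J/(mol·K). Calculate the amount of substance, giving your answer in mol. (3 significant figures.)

0.0144 mol

Rearranging PV = nRT for n: n = PV/(RT).
P = 26000 Pa; V = 1410 mL = 0.001410 m³; T = 33.9 °C = 307.0 K; R = 8.314 J/(mol·K).
n = 0.01436 mol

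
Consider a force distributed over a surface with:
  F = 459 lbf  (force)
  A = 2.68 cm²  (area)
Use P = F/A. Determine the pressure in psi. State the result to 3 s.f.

1100 psi

Directly: P = F/A.
F = 459 lbf = 2042 N; A = 2.68 cm² = 2.680×10^-4 m².
P = 7.618×10^6 Pa
7.618×10^6 Pa × (1 psi / 6895 Pa) = 1105 psi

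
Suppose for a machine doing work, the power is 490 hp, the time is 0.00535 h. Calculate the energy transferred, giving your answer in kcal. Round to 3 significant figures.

1680 kcal

Rearranging: W = P·t.
P = 490 hp = 3.654×10^5 W; t = 0.00535 h = 19.26 s.
W = 7.037×10^6 J
7.037×10^6 J × (1 kcal / 4184 J) = 1682 kcal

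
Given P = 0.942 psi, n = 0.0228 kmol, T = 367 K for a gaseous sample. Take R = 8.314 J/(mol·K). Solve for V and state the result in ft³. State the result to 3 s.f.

From the ideal-gas law: V = nRT/P.
P = 0.942 psi = 6495 Pa; n = 0.0228 kmol = 22.80 mol; T = 367 K; R = 8.314 J/(mol·K).
V = 10.71 m³
10.71 m³ × (1 ft³ / 0.02832 m³) = 378.3 ft³

378 ft³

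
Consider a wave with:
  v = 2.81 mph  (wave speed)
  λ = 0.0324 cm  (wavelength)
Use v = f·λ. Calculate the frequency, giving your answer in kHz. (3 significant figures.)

3.88 kHz

Rearranging v = f·λ for f: f = v/λ.
v = 2.81 mph = 1.256 m/s; λ = 0.0324 cm = 3.240×10^-4 m.
f = 3877 Hz
3877 Hz × (1 kHz / 1000 Hz) = 3.877 kHz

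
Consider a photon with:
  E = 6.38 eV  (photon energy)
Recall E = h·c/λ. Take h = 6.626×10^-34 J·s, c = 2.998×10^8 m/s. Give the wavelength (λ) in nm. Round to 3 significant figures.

194 nm

Rearranging: λ = hc/E.
E = 6.38 eV = 1.022×10^-18 J; h = 6.626×10^-34 J·s; c = 2.998×10^8 m/s.
λ = 1.943×10^-7 m
1.943×10^-7 m × (1 nm / 1.000×10^-9 m) = 194.3 nm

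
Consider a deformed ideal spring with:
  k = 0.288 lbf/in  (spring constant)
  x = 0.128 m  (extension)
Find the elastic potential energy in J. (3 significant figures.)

Directly: U = ½kx².
k = 0.288 lbf/in = 50.44 N/m; x = 0.128 m.
U = 0.4132 J

0.413 J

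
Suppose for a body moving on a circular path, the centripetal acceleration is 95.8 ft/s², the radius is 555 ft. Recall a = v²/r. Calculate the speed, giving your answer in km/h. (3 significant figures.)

Rearranging: v = √(a·r).
a = 95.8 ft/s² = 29.20 m/s²; r = 555 ft = 169.2 m.
v = 70.28 m/s
70.28 m/s × (1 km/h / 0.2778 m/s) = 253.0 km/h

253 km/h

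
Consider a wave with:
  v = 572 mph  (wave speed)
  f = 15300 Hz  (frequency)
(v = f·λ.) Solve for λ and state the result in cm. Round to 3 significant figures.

1.67 cm

Rearranging v = f·λ for λ: λ = v/f.
v = 572 mph = 255.7 m/s; f = 15300 Hz.
λ = 0.01671 m
0.01671 m × (1 cm / 0.01000 m) = 1.671 cm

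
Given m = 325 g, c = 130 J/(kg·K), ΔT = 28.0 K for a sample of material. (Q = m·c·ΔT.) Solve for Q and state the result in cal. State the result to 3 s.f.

283 cal

Q is given directly by: Q = mcΔT.
m = 325 g = 0.3250 kg; c = 130 J/(kg·K); ΔT = 28.0 K.
Q = 1183 J
1183 J × (1 cal / 4.184 J) = 282.7 cal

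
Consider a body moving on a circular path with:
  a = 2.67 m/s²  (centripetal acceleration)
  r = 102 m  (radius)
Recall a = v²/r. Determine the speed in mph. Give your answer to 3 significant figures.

36.9 mph

Rearranging: v = √(a·r).
a = 2.67 m/s²; r = 102 m.
v = 16.50 m/s
16.50 m/s × (1 mph / 0.4470 m/s) = 36.92 mph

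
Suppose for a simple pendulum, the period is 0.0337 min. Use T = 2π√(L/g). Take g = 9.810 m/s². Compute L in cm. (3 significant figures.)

102 cm

Rearranging T = 2π√(L/g) for L: L = g·(T/2π)².
T = 0.0337 min = 2.022 s; g = 9.810 m/s².
L = 1.016 m
1.016 m × (1 cm / 0.01000 m) = 101.6 cm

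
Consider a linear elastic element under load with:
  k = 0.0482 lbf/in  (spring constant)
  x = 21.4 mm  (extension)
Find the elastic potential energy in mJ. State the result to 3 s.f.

1.93 mJ

Directly: U = ½kx².
k = 0.0482 lbf/in = 8.441 N/m; x = 21.4 mm = 0.02140 m.
U = 0.001933 J
0.001933 J × (1 mJ / 0.001000 J) = 1.933 mJ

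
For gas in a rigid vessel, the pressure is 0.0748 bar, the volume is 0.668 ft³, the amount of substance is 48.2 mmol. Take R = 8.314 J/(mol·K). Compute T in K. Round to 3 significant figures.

From the ideal-gas law: T = PV/(nR).
P = 0.0748 bar = 7480 Pa; V = 0.668 ft³ = 0.01892 m³; n = 48.2 mmol = 0.04820 mol; R = 8.314 J/(mol·K).
T = 353.1 K

353 K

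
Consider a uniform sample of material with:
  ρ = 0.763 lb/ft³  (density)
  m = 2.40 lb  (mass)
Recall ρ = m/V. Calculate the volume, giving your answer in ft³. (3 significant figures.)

3.15 ft³

Rearranging: V = m/ρ.
ρ = 0.763 lb/ft³ = 12.22 kg/m³; m = 2.40 lb = 1.089 kg.
V = 0.08907 m³
0.08907 m³ × (1 ft³ / 0.02832 m³) = 3.145 ft³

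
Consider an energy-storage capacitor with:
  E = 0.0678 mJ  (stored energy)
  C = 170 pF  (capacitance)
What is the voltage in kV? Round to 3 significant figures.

0.893 kV

Rearranging: V = √(2E/C).
E = 0.0678 mJ = 6.780×10^-5 J; C = 170 pF = 1.700×10^-10 F.
V = 893.1 V
893.1 V × (1 kV / 1000 V) = 0.8931 kV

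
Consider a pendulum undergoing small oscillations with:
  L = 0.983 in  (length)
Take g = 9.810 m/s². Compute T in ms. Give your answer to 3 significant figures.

Directly: T = 2π√(L/g).
L = 0.983 in = 0.02497 m; g = 9.810 m/s².
T = 0.3170 s
0.3170 s × (1 ms / 0.001000 s) = 317.0 ms

317 ms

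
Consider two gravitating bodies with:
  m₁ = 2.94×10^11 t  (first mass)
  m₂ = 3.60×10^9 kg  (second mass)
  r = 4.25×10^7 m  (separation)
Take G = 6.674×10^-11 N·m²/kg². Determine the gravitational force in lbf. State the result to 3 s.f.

From Newton's law of gravitation: F = Gm₁m₂/r².
m₁ = 2.94×10^11 t = 2.940×10^14 kg; m₂ = 3.60×10^9 kg; r = 4.25×10^7 m; G = 6.674×10^-11 N·m²/kg².
F = 0.03911 N  (the unit combination reduces to kg·m/s² = N)
0.03911 N × (1 lbf / 4.448 N) = 0.008792 lbf

0.00879 lbf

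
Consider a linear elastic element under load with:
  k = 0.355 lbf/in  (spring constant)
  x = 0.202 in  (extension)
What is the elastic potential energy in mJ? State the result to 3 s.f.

U is given directly by: U = ½kx².
k = 0.355 lbf/in = 62.17 N/m; x = 0.202 in = 0.005131 m.
U = 8.183×10^-4 J
8.183×10^-4 J × (1 mJ / 0.001000 J) = 0.8183 mJ

0.818 mJ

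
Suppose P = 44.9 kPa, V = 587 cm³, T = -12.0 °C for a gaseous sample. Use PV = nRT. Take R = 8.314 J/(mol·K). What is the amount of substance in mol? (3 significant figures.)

0.0121 mol

Solving PV = nRT for n: n = PV/(RT).
P = 44.9 kPa = 44900 Pa; V = 587 cm³ = 5.870×10^-4 m³; T = -12.0 °C = 261.1 K; R = 8.314 J/(mol·K).
n = 0.01214 mol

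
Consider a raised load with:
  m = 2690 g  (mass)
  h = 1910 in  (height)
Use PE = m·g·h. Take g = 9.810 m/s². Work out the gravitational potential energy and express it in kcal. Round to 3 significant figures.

Directly: PE = mgh.
m = 2690 g = 2.690 kg; h = 1910 in = 48.51 m; g = 9.810 m/s².
PE = 1280 J
1280 J × (1 kcal / 4184 J) = 0.3060 kcal

0.306 kcal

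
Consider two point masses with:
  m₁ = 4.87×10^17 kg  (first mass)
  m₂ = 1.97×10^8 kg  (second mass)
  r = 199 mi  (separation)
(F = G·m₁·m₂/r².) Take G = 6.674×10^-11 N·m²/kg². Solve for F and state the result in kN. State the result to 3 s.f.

62.4 kN

Directly: F = Gm₁m₂/r².
m₁ = 4.87×10^17 kg; m₂ = 1.97×10^8 kg; r = 199 mi = 3.203×10^5 m; G = 6.674×10^-11 N·m²/kg².
F = 62428 N
62428 N × (1 kN / 1000 N) = 62.43 kN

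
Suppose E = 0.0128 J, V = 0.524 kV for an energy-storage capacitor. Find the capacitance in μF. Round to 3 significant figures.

0.0932 μF

Solving E = ½C·V² for C: C = 2E/V².
E = 0.0128 J; V = 0.524 kV = 524.0 V.
C = 9.323×10^-8 F
9.323×10^-8 F × (1 μF / 1.000×10^-6 F) = 0.09323 μF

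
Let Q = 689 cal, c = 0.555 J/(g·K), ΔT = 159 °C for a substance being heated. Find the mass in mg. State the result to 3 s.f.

Rearranging Q = m·c·ΔT for m: m = Q/(c·ΔT).
Q = 689 cal = 2883 J; c = 0.555 J/(g·K) = 555.0 J/(kg·K); ΔT = 159 °C = 159.0 K.
m = 0.03267 kg
0.03267 kg × (1 mg / 1.000×10^-6 kg) = 32668 mg

32700 mg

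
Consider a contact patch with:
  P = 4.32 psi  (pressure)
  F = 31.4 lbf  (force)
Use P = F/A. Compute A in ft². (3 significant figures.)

0.0505 ft²

Rearranging: A = F/P.
P = 4.32 psi = 29785 Pa; F = 31.4 lbf = 139.7 N.
A = 0.004689 m²
0.004689 m² × (1 ft² / 0.09290 m²) = 0.05048 ft²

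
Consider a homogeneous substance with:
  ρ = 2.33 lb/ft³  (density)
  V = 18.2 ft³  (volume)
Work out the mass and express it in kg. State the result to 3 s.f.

Rearranging: m = ρV.
ρ = 2.33 lb/ft³ = 37.32 kg/m³; V = 18.2 ft³ = 0.5154 m³.
m = 19.24 kg

19.2 kg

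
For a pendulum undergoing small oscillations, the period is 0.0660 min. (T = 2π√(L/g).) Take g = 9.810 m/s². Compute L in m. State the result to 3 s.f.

3.90 m

Solving T = 2π√(L/g) for L: L = g·(T/2π)².
T = 0.0660 min = 3.960 s; g = 9.810 m/s².
L = 3.897 m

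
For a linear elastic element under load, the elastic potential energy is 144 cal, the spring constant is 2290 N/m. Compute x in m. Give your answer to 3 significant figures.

0.725 m

Rearranging U = ½k·x² for x: x = √(2U/k).
U = 144 cal = 602.5 J; k = 2290 N/m.
x = 0.7254 m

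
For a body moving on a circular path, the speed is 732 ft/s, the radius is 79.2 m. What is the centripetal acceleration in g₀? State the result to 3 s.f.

64.1 g₀

a is given directly by: a = v²/r.
v = 732 ft/s = 223.1 m/s; r = 79.2 m.
a = 628.5 m/s²
628.5 m/s² × (1 g₀ / 9.807 m/s²) = 64.09 g₀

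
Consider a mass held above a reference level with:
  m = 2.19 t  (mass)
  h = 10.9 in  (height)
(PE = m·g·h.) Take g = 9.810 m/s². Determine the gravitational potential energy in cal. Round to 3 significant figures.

1420 cal

PE is given directly by: PE = mgh.
m = 2.19 t = 2190 kg; h = 10.9 in = 0.2769 m; g = 9.810 m/s².
PE = 5948 J
5948 J × (1 cal / 4.184 J) = 1422 cal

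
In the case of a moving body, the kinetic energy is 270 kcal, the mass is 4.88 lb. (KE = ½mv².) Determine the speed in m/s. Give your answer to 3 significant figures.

1010 m/s

Rearranging: v = √(2·KE/m).
KE = 270 kcal = 1.130×10^6 J; m = 4.88 lb = 2.214 kg.
v = 1010 m/s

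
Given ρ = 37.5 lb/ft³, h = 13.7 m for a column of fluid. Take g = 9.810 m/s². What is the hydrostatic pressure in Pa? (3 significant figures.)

P is given directly by: P = ρgh.
ρ = 37.5 lb/ft³ = 600.7 kg/m³; h = 13.7 m; g = 9.810 m/s².
P = 80731 Pa

80700 Pa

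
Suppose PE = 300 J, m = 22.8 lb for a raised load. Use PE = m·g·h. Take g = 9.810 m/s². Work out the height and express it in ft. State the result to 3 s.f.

Solving PE = m·g·h for h: h = PE/(m·g).
PE = 300 J; m = 22.8 lb = 10.34 kg; g = 9.810 m/s².
h = 2.957 m
2.957 m × (1 ft / 0.3048 m) = 9.701 ft

9.70 ft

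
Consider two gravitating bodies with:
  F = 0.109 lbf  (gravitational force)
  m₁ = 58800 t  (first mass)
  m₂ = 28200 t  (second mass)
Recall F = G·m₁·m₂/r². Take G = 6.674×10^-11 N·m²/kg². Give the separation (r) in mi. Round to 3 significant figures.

Solving F = G·m₁·m₂/r² for r: r = √(G·m₁m₂/F).
F = 0.109 lbf = 0.4849 N; m₁ = 58800 t = 5.880×10^7 kg; m₂ = 28200 t = 2.820×10^7 kg; G = 6.674×10^-11 N·m²/kg².
r = 477.7 m
477.7 m × (1 mi / 1609 m) = 0.2969 mi

0.297 mi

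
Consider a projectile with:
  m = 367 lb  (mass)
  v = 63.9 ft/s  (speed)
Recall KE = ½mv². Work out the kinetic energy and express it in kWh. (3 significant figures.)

KE is given directly by: KE = ½mv².
m = 367 lb = 166.5 kg; v = 63.9 ft/s = 19.48 m/s.
KE = 31574 J
31574 J × (1 kWh / 3.600×10^6 J) = 0.008771 kWh

0.00877 kWh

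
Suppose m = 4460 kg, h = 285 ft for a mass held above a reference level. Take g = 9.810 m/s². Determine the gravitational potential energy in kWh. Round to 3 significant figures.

PE is given directly by: PE = mgh.
m = 4460 kg; h = 285 ft = 86.87 m; g = 9.810 m/s².
PE = 3.801×10^6 J
3.801×10^6 J × (1 kWh / 3.600×10^6 J) = 1.056 kWh

1.06 kWh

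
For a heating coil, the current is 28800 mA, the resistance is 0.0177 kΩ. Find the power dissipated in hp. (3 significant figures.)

P is given directly by: P = I²R.
I = 28800 mA = 28.80 A; R = 0.0177 kΩ = 17.70 Ω.
P = 14681 W
14681 W × (1 hp / 745.7 W) = 19.69 hp

19.7 hp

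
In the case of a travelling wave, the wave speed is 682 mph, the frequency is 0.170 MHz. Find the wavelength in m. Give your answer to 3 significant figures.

Rearranging: λ = v/f.
v = 682 mph = 304.9 m/s; f = 0.170 MHz = 1.700×10^5 Hz.
λ = 0.001793 m

0.00179 m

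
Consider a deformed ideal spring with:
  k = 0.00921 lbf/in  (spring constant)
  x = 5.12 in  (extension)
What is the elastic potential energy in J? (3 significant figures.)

U is given directly by: U = ½kx².
k = 0.00921 lbf/in = 1.613 N/m; x = 5.12 in = 0.1300 m.
U = 0.01364 J

0.0136 J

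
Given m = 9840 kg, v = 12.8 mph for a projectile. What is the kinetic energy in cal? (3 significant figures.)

Directly: KE = ½mv².
m = 9840 kg; v = 12.8 mph = 5.722 m/s.
KE = 1.611×10^5 J
1.611×10^5 J × (1 cal / 4.184 J) = 38502 cal

38500 cal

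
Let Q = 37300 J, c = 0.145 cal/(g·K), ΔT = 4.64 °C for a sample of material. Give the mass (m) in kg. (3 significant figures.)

13.3 kg

Rearranging: m = Q/(c·ΔT).
Q = 37300 J; c = 0.145 cal/(g·K) = 606.7 J/(kg·K); ΔT = 4.64 °C = 4.640 K.
m = 13.25 kg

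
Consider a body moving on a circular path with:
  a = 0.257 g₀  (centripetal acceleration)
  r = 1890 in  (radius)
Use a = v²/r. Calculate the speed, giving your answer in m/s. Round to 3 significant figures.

Solving a = v²/r for v: v = √(a·r).
a = 0.257 g₀ = 2.520 m/s²; r = 1890 in = 48.01 m.
v = 11.00 m/s

11.0 m/s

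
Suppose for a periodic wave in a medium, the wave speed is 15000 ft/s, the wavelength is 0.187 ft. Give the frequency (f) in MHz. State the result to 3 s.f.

0.0802 MHz

Rearranging v = f·λ for f: f = v/λ.
v = 15000 ft/s = 4572 m/s; λ = 0.187 ft = 0.05700 m.
f = 80214 Hz
80214 Hz × (1 MHz / 1.000×10^6 Hz) = 0.08021 MHz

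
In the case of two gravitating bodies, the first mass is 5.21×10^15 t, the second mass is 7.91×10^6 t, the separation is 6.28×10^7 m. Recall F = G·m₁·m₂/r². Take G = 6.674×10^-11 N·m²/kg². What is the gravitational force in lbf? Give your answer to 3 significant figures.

157 lbf

From Newton's law of gravitation: F = Gm₁m₂/r².
m₁ = 5.21×10^15 t = 5.210×10^18 kg; m₂ = 7.91×10^6 t = 7.910×10^9 kg; r = 6.28×10^7 m; G = 6.674×10^-11 N·m²/kg².
F = 697.4 N  (the unit combination reduces to kg·m/s² = N)
697.4 N × (1 lbf / 4.448 N) = 156.8 lbf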